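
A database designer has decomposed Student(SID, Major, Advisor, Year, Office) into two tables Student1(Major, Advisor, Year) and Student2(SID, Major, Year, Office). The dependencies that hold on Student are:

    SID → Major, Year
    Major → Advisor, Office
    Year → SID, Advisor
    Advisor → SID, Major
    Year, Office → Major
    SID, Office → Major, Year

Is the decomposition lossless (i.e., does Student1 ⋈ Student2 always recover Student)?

Common attributes: Student1 ∩ Student2 = {Major, Year}.
Closure of {Major, Year}: Major → Advisor, Office applies, adding Advisor, Office; Year → SID, Advisor applies, adding SID. So (Major, Year)⁺ = {SID, Major, Advisor, Year, Office}.
This closure contains every attribute of Student1, so Student1 ∩ Student2 → Student1. The join is lossless.

Yes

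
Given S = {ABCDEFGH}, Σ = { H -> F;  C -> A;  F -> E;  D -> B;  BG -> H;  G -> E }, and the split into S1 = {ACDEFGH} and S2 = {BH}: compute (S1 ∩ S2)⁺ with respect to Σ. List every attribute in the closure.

S1 ∩ S2 = {H}.
H → F applies, adding F
F → E applies, adding E
Closure: {EFH}.

EFH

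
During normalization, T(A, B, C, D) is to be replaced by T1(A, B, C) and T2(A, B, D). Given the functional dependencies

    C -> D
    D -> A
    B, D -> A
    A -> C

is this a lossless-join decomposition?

Common attributes: T1 ∩ T2 = {A, B}.
Closure of {A, B}: A → C applies, adding C; C → D applies, adding D. So (A, B)⁺ = {A, B, C, D}.
This closure contains every attribute of T1, so T1 ∩ T2 → T1. The join is lossless.

Yes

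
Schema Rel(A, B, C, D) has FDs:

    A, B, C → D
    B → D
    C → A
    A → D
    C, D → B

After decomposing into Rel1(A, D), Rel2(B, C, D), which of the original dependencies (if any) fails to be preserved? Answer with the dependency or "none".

Check C → A: no single fragment contains all of {A, C}, and the restricted closure of {C} across the fragments never reaches {A}.
A, B, C → D is preserved.
B → D is preserved.
A → D is preserved.
C, D → B is preserved.

C → A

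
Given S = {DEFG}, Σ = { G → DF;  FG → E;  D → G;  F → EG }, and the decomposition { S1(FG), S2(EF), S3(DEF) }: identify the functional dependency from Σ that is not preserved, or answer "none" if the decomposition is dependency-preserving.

G → DF: restricted closure across fragments reaches DF.
FG → E: restricted closure across fragments reaches E.
D → G: restricted closure across fragments reaches G.
F → EG: restricted closure across fragments reaches EG.
Every dependency is enforceable on the fragments, so the decomposition is dependency-preserving.

none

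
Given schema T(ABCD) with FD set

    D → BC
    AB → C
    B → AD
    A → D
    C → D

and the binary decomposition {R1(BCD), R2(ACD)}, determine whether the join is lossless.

Yes

Common attributes: R1 ∩ R2 = {CD}.
Closure of {CD}: D → BC applies, adding B; B → AD applies, adding A. So (CD)⁺ = {ABCD}.
This closure contains every attribute of R1, so R1 ∩ R2 → R1. The join is lossless.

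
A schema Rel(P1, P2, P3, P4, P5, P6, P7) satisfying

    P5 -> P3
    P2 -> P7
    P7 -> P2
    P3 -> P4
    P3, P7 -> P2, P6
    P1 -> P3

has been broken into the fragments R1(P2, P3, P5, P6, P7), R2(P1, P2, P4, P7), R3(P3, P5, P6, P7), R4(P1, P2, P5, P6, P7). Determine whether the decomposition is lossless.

Chase test. Columns are P1, P2, P3, P4, P5, P6, P7; row i has aⱼ where attribute j ∈ Ri, else bᵢⱼ.
Initial tableau (one row per fragment):
  row 1: b11 a2 a3 b14 a5 a6 a7
  row 2: a1 a2 b23 a4 b25 b26 a7
  row 3: b31 b32 a3 b34 a5 a6 a7
  row 4: a1 a2 b43 b44 a5 a6 a7
Rows 1 and 4 agree on P5; apply P5→P3 and equate their P3 entries.
Rows 1 and 3 agree on P7; apply P7→P2 and equate their P2 entries.
Rows 1 and 3 agree on P3; apply P3→P4 and equate their P4 entries.
Rows 1 and 4 agree on P3; apply P3→P4 and equate their P4 entries.
Rows 2 and 4 agree on P1; apply P1→P3 and equate their P3 entries.
Rows 1 and 2 agree on P3; apply P3→P4 and equate their P4 entries.
Rows 1 and 2 agree on P3, P7; apply P3, P7→P2, P6 and equate their P2, P6 entries.
Row 4 is now all distinguished symbols — the join is lossless.

Yes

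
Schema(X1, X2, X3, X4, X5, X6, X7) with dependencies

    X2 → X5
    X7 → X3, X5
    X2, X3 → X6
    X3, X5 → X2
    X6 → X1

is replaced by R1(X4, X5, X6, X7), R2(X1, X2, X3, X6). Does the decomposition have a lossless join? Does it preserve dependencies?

lossy and not dependency-preserving

Lossless test: (X6)⁺ = {X1, X6}, which is a superkey of neither fragment — lossy.
Dependency preservation: the restricted closure of {X2} across the fragments never reaches {X5}, so X2 → X5 cannot be enforced without a join — not preserved.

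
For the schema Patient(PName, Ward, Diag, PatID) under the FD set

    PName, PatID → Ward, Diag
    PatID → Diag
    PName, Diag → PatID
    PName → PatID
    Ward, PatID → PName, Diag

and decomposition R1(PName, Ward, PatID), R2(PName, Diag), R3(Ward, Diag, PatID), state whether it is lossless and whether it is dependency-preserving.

Lossless test (chase): Rows 1 and 3 agree on PatID; apply PatID→Diag and equate their Diag entries. Rows 1 and 2 agree on PName, Diag; apply PName, Diag→PatID and equate their PatID entries. Rows 1 and 3 agree on Ward, PatID; apply Ward, PatID→PName, Diag and equate their PName, Diag entries. Rows 1 and 2 agree on PName, PatID; apply PName, PatID→Ward, Diag and equate their Ward, Diag entries. Row 1 is now all distinguished symbols — the join is lossless.
Dependency preservation: PName, PatID → Ward, Diag; PName, Diag → PatID; Ward, PatID → PName, Diag are not contained in any single fragment, but the restricted closure of each left-hand side across the fragments still reaches the right-hand side; the remaining FDs each lie inside some fragment. All dependencies are preserved.

lossless and dependency-preserving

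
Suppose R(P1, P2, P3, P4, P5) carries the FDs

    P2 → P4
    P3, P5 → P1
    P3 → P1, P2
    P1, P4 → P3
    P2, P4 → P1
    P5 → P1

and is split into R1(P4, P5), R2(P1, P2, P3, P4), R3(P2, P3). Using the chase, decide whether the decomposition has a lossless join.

Chase test. Columns are P1, P2, P3, P4, P5; row i has aⱼ where attribute j ∈ Ri, else bᵢⱼ.
Initial tableau (one row per fragment):
  row 1: b11 b12 b13 a4 a5
  row 2: a1 a2 a3 a4 b25
  row 3: b31 a2 a3 b34 b35
Rows 2 and 3 agree on P2; apply P2→P4 and equate their P4 entries.
Rows 2 and 3 agree on P3; apply P3→P1, P2 and equate their P1, P2 entries.
No row becomes fully distinguished — the join is lossy.

No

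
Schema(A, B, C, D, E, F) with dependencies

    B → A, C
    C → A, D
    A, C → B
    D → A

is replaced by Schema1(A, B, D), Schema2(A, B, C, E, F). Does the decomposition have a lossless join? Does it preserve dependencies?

lossless and dependency-preserving

Lossless test: (A, B)⁺ = {A, B, C, D}, which contains all of one fragment — lossless.
Dependency preservation: C → A, D is not contained in any single fragment, but the restricted closure of its left-hand side across the fragments still reaches the right-hand side; the remaining FDs each lie inside some fragment. All dependencies are preserved.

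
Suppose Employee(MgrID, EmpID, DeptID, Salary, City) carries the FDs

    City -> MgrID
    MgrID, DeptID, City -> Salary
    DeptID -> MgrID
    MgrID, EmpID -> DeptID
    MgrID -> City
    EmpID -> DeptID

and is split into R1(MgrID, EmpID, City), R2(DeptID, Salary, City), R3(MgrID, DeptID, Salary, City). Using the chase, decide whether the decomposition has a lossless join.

No

Chase test. Columns are MgrID, EmpID, DeptID, Salary, City; row i has aⱼ where attribute j ∈ Ri, else bᵢⱼ.
Initial tableau (one row per fragment):
  row 1: a1 a2 b13 b14 a5
  row 2: b21 b22 a3 a4 a5
  row 3: a1 b32 a3 a4 a5
Rows 1 and 2 agree on City; apply City→MgrID and equate their MgrID entries.
No row becomes fully distinguished — the join is lossy.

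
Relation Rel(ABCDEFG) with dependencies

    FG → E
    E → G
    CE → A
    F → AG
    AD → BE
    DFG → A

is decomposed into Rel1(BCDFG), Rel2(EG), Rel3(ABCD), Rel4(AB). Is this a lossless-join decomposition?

No

Chase test. Columns are ABCDEFG; row i has aⱼ where attribute j ∈ Reli, else bᵢⱼ.
Initial tableau (one row per fragment):
  row 1: b11 a2 a3 a4 b15 a6 a7
  row 2: b21 b22 b23 b24 a5 b26 a7
  row 3: a1 a2 a3 a4 b35 b36 b37
  row 4: a1 a2 b43 b44 b45 b46 b47
No row becomes fully distinguished — the join is lossy.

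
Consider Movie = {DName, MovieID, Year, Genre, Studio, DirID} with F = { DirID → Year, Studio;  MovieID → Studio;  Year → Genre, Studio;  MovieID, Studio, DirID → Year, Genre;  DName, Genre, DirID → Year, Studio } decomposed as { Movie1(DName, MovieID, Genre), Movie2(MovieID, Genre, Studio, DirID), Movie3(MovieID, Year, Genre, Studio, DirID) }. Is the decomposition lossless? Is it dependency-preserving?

lossy but dependency-preserving

Lossless test (chase): Rows 2 and 3 agree on DirID; apply DirID→Year, Studio and equate their Year, Studio entries. Rows 1 and 2 agree on MovieID; apply MovieID→Studio and equate their Studio entries. No row becomes fully distinguished — the join is lossy.
Dependency preservation: DName, Genre, DirID → Year, Studio is not contained in any single fragment, but the restricted closure of its left-hand side across the fragments still reaches the right-hand side; the remaining FDs each lie inside some fragment. All dependencies are preserved.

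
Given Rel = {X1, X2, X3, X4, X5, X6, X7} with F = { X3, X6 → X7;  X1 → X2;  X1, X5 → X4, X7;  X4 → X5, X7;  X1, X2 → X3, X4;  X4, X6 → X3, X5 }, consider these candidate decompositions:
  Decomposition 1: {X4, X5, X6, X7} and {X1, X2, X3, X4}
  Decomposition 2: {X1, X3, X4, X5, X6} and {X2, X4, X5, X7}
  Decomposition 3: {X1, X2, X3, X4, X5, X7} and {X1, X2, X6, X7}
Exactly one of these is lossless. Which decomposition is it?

Decomposition 3

Decomposition 1: common = {X4}, closure = {X4, X5, X7} → lossy.
Decomposition 2: common = {X4, X5}, closure = {X4, X5, X7} → lossy.
Decomposition 3: common = {X1, X2, X7}, closure = {X1, X2, X3, X4, X5, X7} → lossless.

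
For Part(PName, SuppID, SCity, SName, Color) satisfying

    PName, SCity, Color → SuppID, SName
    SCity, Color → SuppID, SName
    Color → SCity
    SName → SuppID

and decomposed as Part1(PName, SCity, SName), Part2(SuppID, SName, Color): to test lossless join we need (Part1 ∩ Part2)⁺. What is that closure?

SuppID, SName

Part1 ∩ Part2 = {SName}.
SName → SuppID applies, adding SuppID
Closure: {SuppID, SName}.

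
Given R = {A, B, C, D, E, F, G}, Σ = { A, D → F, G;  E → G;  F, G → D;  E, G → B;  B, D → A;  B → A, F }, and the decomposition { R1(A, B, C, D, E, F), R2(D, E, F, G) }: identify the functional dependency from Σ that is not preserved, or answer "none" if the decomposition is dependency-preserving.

A, D → F, G

Check A, D → F, G: no single fragment contains all of {A, D, F, G}, and the restricted closure of {A, D} across the fragments never reaches {F, G}.
E → G is preserved.
F, G → D is preserved.
E, G → B is preserved.
B, D → A is preserved.
B → A, F is preserved.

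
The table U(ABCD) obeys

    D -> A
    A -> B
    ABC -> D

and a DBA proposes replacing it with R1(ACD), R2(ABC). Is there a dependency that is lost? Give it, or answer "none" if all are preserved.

none

D → A lies within R1.
A → B lies within R2.
ABC → D: restricted closure across fragments reaches D.
Every dependency is enforceable on the fragments, so the decomposition is dependency-preserving.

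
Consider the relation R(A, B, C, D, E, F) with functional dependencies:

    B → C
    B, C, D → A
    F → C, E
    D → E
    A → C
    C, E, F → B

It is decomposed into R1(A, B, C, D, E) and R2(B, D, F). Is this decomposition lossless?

Common attributes: R1 ∩ R2 = {B, D}.
Closure of {B, D}: B → C applies, adding C; B, C, D → A applies, adding A; D → E applies, adding E. So (B, D)⁺ = {A, B, C, D, E}.
This closure contains every attribute of R1, so R1 ∩ R2 → R1. The join is lossless.

Yes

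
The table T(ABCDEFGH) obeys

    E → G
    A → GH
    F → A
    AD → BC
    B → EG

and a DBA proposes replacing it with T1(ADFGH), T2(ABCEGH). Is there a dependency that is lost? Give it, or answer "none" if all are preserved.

Check AD → BC: no single fragment contains all of {ABCD}, and the restricted closure of {AD} across the fragments never reaches {BC}.
E → G is preserved.
A → GH is preserved.
F → A is preserved.
B → EG is preserved.

AD → BC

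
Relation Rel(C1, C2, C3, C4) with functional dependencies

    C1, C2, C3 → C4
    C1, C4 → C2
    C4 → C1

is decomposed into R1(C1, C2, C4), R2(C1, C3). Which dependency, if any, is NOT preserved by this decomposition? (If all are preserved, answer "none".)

Check C1, C2, C3 → C4: no single fragment contains all of {C1, C2, C3, C4}, and the restricted closure of {C1, C2, C3} across the fragments never reaches {C4}.
C1, C4 → C2 is preserved.
C4 → C1 is preserved.

C1, C2, C3 → C4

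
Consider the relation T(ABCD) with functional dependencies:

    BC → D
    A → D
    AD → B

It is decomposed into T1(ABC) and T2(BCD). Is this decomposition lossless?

Yes

Common attributes: T1 ∩ T2 = {BC}.
Closure of {BC}: BC → D applies, adding D. So (BC)⁺ = {BCD}.
This closure contains every attribute of T2, so T1 ∩ T2 → T2. The join is lossless.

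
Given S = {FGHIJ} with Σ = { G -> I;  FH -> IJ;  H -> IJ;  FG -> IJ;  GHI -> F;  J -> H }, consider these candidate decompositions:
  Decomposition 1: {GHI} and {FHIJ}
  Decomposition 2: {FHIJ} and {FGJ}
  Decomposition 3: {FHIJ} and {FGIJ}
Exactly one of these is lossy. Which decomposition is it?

Decomposition 1

Decomposition 1: common = {HI}, closure = {HIJ} → lossy.
Decomposition 2: common = {FJ}, closure = {FHIJ} → lossless.
Decomposition 3: common = {FIJ}, closure = {FHIJ} → lossless.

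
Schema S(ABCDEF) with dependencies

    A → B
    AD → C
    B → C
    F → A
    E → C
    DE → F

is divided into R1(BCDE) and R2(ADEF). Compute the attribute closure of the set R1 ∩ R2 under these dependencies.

R1 ∩ R2 = {DE}.
E → C applies, adding C
DE → F applies, adding F
F → A applies, adding A
A → B applies, adding B
Closure: {ABCDEF}.

ABCDEF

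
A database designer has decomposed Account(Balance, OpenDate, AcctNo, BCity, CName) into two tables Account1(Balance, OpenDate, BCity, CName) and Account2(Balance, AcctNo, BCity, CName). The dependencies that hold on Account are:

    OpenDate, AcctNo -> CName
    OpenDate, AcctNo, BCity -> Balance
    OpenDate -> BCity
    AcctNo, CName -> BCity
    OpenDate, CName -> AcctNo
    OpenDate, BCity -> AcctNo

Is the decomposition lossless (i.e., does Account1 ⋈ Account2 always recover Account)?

No

Common attributes: Account1 ∩ Account2 = {Balance, BCity, CName}.
No dependency enlarges {Balance, BCity, CName}, so (Balance, BCity, CName)⁺ = {Balance, BCity, CName}.
The closure contains neither all of Account1 = {Balance, OpenDate, BCity, CName} nor all of Account2 = {Balance, AcctNo, BCity, CName}, so the common attributes are not a superkey of either fragment. The join is lossy.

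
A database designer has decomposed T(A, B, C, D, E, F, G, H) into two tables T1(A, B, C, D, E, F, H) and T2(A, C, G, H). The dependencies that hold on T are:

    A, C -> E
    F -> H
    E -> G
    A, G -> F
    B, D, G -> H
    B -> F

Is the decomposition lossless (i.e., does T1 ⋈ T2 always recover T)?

Yes

Common attributes: T1 ∩ T2 = {A, C, H}.
Closure of {A, C, H}: A, C → E applies, adding E; E → G applies, adding G; A, G → F applies, adding F. So (A, C, H)⁺ = {A, C, E, F, G, H}.
This closure contains every attribute of T2, so T1 ∩ T2 → T2. The join is lossless.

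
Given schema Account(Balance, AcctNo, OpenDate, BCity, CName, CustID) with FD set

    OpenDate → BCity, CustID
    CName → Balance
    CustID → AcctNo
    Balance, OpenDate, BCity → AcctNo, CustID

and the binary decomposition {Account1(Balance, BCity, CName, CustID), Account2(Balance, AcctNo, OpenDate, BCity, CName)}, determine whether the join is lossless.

No

Common attributes: Account1 ∩ Account2 = {Balance, BCity, CName}.
No dependency enlarges {Balance, BCity, CName}, so (Balance, BCity, CName)⁺ = {Balance, BCity, CName}.
The closure contains neither all of Account1 = {Balance, BCity, CName, CustID} nor all of Account2 = {Balance, AcctNo, OpenDate, BCity, CName}, so the common attributes are not a superkey of either fragment. The join is lossy.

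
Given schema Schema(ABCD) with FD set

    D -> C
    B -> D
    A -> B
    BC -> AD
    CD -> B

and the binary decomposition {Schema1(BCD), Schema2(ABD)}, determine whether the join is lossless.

Yes

Common attributes: Schema1 ∩ Schema2 = {BD}.
Closure of {BD}: D → C applies, adding C; BC → AD applies, adding A. So (BD)⁺ = {ABCD}.
This closure contains every attribute of Schema1, so Schema1 ∩ Schema2 → Schema1. The join is lossless.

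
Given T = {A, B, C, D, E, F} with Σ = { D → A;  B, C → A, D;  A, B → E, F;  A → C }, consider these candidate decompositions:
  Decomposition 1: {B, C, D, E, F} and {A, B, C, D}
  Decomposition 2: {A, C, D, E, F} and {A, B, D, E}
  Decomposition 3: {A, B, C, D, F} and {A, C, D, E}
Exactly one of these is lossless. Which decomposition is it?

Decomposition 1: common = {B, C, D}, closure = {A, B, C, D, E, F} → lossless.
Decomposition 2: common = {A, D, E}, closure = {A, C, D, E} → lossy.
Decomposition 3: common = {A, C, D}, closure = {A, C, D} → lossy.

Decomposition 1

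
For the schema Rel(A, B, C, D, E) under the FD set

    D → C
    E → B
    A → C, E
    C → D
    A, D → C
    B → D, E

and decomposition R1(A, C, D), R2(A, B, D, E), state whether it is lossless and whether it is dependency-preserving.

lossless and dependency-preserving

Lossless test: (A, D)⁺ = {A, B, C, D, E}, which contains all of one fragment — lossless.
Dependency preservation: A → C, E is not contained in any single fragment, but the restricted closure of its left-hand side across the fragments still reaches the right-hand side; the remaining FDs each lie inside some fragment. All dependencies are preserved.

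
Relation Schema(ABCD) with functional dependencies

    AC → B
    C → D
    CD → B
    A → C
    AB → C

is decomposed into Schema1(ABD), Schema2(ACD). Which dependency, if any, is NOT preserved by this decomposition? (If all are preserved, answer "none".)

Check CD → B: no single fragment contains all of {BCD}, and the restricted closure of {CD} across the fragments never reaches {B}.
AC → B is preserved.
C → D is preserved.
A → C is preserved.
AB → C is preserved.

CD → B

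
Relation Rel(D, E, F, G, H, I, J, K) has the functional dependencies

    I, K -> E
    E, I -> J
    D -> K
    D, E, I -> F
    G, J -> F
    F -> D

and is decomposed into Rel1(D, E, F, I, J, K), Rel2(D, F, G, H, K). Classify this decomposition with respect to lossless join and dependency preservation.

lossy and not dependency-preserving

Lossless test: (D, F, K)⁺ = {D, F, K}, which is a superkey of neither fragment — lossy.
Dependency preservation: the restricted closure of {G, J} across the fragments never reaches {F}, so G, J → F cannot be enforced without a join — not preserved.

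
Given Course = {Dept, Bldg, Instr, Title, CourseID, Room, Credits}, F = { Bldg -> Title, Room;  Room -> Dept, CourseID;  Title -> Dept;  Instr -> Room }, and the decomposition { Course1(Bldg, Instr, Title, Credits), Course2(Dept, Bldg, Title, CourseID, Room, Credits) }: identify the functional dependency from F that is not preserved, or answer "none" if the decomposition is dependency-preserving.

Instr -> Room

Check Instr → Room: no single fragment contains all of {Instr, Room}, and the restricted closure of {Instr} across the fragments never reaches {Room}.
Bldg → Title, Room is preserved.
Room → Dept, CourseID is preserved.
Title → Dept is preserved.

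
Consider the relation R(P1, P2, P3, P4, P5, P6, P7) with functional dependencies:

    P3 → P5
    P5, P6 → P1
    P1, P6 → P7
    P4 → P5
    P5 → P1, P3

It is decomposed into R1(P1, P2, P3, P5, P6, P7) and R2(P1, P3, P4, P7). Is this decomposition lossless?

Common attributes: R1 ∩ R2 = {P1, P3, P7}.
Closure of {P1, P3, P7}: P3 → P5 applies, adding P5. So (P1, P3, P7)⁺ = {P1, P3, P5, P7}.
The closure contains neither all of R1 = {P1, P2, P3, P5, P6, P7} nor all of R2 = {P1, P3, P4, P7}, so the common attributes are not a superkey of either fragment. The join is lossy.

No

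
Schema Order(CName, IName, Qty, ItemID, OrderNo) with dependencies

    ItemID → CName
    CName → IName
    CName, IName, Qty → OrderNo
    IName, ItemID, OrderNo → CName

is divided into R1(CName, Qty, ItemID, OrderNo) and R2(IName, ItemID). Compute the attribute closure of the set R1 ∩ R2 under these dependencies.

R1 ∩ R2 = {ItemID}.
ItemID → CName applies, adding CName
CName → IName applies, adding IName
Closure: {CName, IName, ItemID}.

CName, IName, ItemID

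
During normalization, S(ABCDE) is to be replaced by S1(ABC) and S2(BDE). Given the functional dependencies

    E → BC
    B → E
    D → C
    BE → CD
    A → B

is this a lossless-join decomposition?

Yes

Common attributes: S1 ∩ S2 = {B}.
Closure of {B}: B → E applies, adding E; BE → CD applies, adding CD. So (B)⁺ = {BCDE}.
This closure contains every attribute of S2, so S1 ∩ S2 → S2. The join is lossless.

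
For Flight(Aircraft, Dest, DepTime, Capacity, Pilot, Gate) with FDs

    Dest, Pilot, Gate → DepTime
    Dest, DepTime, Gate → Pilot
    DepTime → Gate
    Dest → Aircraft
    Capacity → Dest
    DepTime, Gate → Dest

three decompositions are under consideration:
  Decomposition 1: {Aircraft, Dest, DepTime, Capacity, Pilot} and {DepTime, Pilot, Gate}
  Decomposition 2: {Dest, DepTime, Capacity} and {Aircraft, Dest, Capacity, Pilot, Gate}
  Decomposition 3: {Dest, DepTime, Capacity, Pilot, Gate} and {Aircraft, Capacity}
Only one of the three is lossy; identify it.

Decomposition 2

Decomposition 1: common = {DepTime, Pilot}, closure = {Aircraft, Dest, DepTime, Pilot, Gate} → lossless.
Decomposition 2: common = {Dest, Capacity}, closure = {Aircraft, Dest, Capacity} → lossy.
Decomposition 3: common = {Capacity}, closure = {Aircraft, Dest, Capacity} → lossless.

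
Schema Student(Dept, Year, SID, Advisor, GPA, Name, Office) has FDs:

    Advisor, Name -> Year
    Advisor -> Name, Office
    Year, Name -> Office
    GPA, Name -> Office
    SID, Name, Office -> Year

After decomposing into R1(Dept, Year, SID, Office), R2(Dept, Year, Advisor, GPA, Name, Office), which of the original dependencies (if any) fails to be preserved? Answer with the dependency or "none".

SID, Name, Office -> Year

Check SID, Name, Office → Year: no single fragment contains all of {Year, SID, Name, Office}, and the restricted closure of {SID, Name, Office} across the fragments never reaches {Year}.
Advisor, Name → Year is preserved.
Advisor → Name, Office is preserved.
Year, Name → Office is preserved.
GPA, Name → Office is preserved.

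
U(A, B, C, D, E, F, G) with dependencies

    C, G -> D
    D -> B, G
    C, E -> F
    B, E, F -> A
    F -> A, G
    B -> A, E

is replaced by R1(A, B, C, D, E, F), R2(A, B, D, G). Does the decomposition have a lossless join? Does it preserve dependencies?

Lossless test: (A, B, D)⁺ = {A, B, D, E, G}, which contains all of one fragment — lossless.
Dependency preservation: the restricted closure of {C, G} across the fragments never reaches {D}, so C, G → D cannot be enforced without a join — not preserved.

lossless but not dependency-preserving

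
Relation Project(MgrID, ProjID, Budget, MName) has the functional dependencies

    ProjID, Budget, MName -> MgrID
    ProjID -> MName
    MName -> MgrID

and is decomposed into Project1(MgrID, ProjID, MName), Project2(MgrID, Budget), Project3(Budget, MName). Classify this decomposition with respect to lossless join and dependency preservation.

Lossless test (chase): Rows 1 and 3 agree on MName; apply MName→MgrID and equate their MgrID entries. No row becomes fully distinguished — the join is lossy.
Dependency preservation: ProjID, Budget, MName → MgrID is not contained in any single fragment, but the restricted closure of its left-hand side across the fragments still reaches the right-hand side; the remaining FDs each lie inside some fragment. All dependencies are preserved.

lossy but dependency-preserving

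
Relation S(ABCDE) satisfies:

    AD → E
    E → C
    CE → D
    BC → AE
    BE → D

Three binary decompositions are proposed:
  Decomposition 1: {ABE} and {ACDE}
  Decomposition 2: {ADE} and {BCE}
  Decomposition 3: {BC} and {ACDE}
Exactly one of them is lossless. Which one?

Decomposition 1

Decomposition 1: common = {AE}, closure = {ACDE} → lossless.
Decomposition 2: common = {E}, closure = {CDE} → lossy.
Decomposition 3: common = {C}, closure = {C} → lossy.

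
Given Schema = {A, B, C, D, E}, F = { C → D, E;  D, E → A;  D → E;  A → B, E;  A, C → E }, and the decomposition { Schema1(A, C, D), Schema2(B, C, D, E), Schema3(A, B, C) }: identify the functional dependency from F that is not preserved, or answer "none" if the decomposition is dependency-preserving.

A → B, E

Check A → B, E: no single fragment contains all of {A, B, E}, and the restricted closure of {A} across the fragments never reaches {B, E}.
C → D, E is preserved.
D, E → A is preserved.
D → E is preserved.
A, C → E is preserved.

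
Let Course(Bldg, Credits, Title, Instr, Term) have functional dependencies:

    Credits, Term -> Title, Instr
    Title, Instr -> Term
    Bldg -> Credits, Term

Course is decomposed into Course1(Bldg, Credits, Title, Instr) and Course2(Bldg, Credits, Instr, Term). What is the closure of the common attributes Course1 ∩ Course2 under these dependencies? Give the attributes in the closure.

Course1 ∩ Course2 = {Bldg, Credits, Instr}.
Bldg → Credits, Term applies, adding Term
Credits, Term → Title, Instr applies, adding Title
Closure: {Bldg, Credits, Title, Instr, Term}.

Bldg, Credits, Title, Instr, Term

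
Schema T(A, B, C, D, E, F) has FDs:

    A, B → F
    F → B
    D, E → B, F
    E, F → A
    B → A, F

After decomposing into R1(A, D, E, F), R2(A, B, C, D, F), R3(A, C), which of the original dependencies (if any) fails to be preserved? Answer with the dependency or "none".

none

A, B → F lies within R2.
F → B lies within R2.
D, E → B, F: restricted closure across fragments reaches B, F.
E, F → A lies within R1.
B → A, F lies within R2.
Every dependency is enforceable on the fragments, so the decomposition is dependency-preserving.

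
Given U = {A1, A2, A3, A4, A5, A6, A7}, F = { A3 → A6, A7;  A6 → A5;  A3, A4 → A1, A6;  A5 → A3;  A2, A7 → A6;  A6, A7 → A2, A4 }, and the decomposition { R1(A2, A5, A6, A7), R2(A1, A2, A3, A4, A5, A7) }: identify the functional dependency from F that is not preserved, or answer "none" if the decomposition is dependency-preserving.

none

A3 → A6, A7: restricted closure across fragments reaches A6, A7.
A6 → A5 lies within R1.
A3, A4 → A1, A6: restricted closure across fragments reaches A1, A6.
A5 → A3 lies within R2.
A2, A7 → A6 lies within R1.
A6, A7 → A2, A4: restricted closure across fragments reaches A2, A4.
Every dependency is enforceable on the fragments, so the decomposition is dependency-preserving.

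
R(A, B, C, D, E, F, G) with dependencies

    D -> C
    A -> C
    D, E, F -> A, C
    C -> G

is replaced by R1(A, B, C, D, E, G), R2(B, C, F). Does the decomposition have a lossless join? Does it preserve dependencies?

Lossless test: (B, C)⁺ = {B, C, G}, which is a superkey of neither fragment — lossy.
Dependency preservation: the restricted closure of {D, E, F} across the fragments never reaches {A, C}, so D, E, F → A, C cannot be enforced without a join — not preserved.

lossy and not dependency-preserving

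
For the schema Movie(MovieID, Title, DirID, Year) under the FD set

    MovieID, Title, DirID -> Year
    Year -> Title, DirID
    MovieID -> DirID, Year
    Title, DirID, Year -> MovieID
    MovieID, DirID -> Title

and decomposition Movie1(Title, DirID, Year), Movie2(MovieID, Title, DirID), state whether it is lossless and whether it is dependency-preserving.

Lossless test: (Title, DirID)⁺ = {Title, DirID}, which is a superkey of neither fragment — lossy.
Dependency preservation: the restricted closure of {MovieID, Title, DirID} across the fragments never reaches {Year}, so MovieID, Title, DirID → Year cannot be enforced without a join — not preserved.

lossy and not dependency-preserving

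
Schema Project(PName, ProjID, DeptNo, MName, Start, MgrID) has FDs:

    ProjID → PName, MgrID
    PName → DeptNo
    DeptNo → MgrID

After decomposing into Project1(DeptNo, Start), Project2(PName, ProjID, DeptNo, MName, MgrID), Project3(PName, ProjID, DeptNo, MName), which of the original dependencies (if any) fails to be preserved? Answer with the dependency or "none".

none

ProjID → PName, MgrID lies within Project2.
PName → DeptNo lies within Project2.
DeptNo → MgrID lies within Project2.
Every dependency is enforceable on the fragments, so the decomposition is dependency-preserving.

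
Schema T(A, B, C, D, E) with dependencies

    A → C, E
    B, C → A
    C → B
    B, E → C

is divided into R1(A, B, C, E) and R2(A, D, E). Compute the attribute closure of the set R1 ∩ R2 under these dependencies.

R1 ∩ R2 = {A, E}.
A → C, E applies, adding C
C → B applies, adding B
Closure: {A, B, C, E}.

A, B, C, E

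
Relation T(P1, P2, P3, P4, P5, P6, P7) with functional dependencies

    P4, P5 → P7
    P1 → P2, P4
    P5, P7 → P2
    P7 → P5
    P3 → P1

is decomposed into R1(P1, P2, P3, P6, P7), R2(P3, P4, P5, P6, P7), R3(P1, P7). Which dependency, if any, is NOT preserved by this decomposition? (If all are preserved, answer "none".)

P1 → P2, P4

Check P1 → P2, P4: no single fragment contains all of {P1, P2, P4}, and the restricted closure of {P1} across the fragments never reaches {P2, P4}.
P4, P5 → P7 is preserved.
P5, P7 → P2 is preserved.
P7 → P5 is preserved.
P3 → P1 is preserved.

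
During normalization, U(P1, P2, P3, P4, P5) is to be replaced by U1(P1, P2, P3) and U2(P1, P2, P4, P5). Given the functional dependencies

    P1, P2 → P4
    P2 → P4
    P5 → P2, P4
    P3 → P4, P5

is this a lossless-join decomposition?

No

Common attributes: U1 ∩ U2 = {P1, P2}.
Closure of {P1, P2}: P1, P2 → P4 applies, adding P4. So (P1, P2)⁺ = {P1, P2, P4}.
The closure contains neither all of U1 = {P1, P2, P3} nor all of U2 = {P1, P2, P4, P5}, so the common attributes are not a superkey of either fragment. The join is lossy.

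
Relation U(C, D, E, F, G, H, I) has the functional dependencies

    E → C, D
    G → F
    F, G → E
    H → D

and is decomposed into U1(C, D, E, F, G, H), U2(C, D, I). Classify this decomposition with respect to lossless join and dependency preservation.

lossy but dependency-preserving

Lossless test: (C, D)⁺ = {C, D}, which is a superkey of neither fragment — lossy.
Dependency preservation: every FD's attributes lie within a single fragment, so each can be enforced locally — preserved.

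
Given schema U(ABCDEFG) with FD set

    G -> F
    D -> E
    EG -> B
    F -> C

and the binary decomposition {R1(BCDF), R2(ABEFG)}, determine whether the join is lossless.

Common attributes: R1 ∩ R2 = {BF}.
Closure of {BF}: F → C applies, adding C. So (BF)⁺ = {BCF}.
The closure contains neither all of R1 = {BCDF} nor all of R2 = {ABEFG}, so the common attributes are not a superkey of either fragment. The join is lossy.

No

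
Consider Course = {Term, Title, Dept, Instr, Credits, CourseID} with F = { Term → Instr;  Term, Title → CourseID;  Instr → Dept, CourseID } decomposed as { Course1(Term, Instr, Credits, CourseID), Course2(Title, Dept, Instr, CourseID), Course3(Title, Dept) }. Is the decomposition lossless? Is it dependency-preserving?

lossy but dependency-preserving

Lossless test (chase): Rows 1 and 2 agree on Instr; apply Instr→Dept, CourseID and equate their Dept, CourseID entries. No row becomes fully distinguished — the join is lossy.
Dependency preservation: Term, Title → CourseID is not contained in any single fragment, but the restricted closure of its left-hand side across the fragments still reaches the right-hand side; the remaining FDs each lie inside some fragment. All dependencies are preserved.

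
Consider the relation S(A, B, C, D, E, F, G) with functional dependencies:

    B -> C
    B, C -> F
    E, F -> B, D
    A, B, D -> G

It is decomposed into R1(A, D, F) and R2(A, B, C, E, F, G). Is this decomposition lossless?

No

Common attributes: R1 ∩ R2 = {A, F}.
No dependency enlarges {A, F}, so (A, F)⁺ = {A, F}.
The closure contains neither all of R1 = {A, D, F} nor all of R2 = {A, B, C, E, F, G}, so the common attributes are not a superkey of either fragment. The join is lossy.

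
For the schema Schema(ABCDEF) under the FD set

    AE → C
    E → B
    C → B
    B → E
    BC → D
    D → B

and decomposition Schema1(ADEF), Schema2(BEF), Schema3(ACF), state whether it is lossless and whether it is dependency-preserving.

Lossless test (chase): Rows 1 and 2 agree on E; apply E→B and equate their B entries. No row becomes fully distinguished — the join is lossy.
Dependency preservation: the restricted closure of {AE} across the fragments never reaches {C}, so AE → C cannot be enforced without a join — not preserved.

lossy and not dependency-preserving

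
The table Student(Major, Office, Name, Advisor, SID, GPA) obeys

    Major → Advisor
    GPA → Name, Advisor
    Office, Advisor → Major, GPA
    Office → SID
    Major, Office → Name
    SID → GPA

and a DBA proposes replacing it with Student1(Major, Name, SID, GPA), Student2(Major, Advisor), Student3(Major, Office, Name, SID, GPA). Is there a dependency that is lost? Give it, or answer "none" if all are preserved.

Check GPA → Name, Advisor: no single fragment contains all of {Name, Advisor, GPA}, and the restricted closure of {GPA} across the fragments never reaches {Name, Advisor}.
Major → Advisor is preserved.
Office, Advisor → Major, GPA is preserved.
Office → SID is preserved.
Major, Office → Name is preserved.
SID → GPA is preserved.

GPA → Name, Advisor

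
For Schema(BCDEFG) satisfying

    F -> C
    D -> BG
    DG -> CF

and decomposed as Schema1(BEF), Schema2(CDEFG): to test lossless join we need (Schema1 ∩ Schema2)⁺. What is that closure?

Schema1 ∩ Schema2 = {EF}.
F → C applies, adding C
Closure: {CEF}.

CEF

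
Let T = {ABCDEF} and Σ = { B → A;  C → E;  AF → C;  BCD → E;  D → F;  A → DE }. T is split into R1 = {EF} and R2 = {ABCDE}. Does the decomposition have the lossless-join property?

Common attributes: R1 ∩ R2 = {E}.
No dependency enlarges {E}, so (E)⁺ = {E}.
The closure contains neither all of R1 = {EF} nor all of R2 = {ABCDE}, so the common attributes are not a superkey of either fragment. The join is lossy.

No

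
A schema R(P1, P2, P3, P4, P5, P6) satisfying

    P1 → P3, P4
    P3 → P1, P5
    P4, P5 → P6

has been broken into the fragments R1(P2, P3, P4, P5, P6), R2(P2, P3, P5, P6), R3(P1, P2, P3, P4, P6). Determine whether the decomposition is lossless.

Chase test. Columns are P1, P2, P3, P4, P5, P6; row i has aⱼ where attribute j ∈ Ri, else bᵢⱼ.
Initial tableau (one row per fragment):
  row 1: b11 a2 a3 a4 a5 a6
  row 2: b21 a2 a3 b24 a5 a6
  row 3: a1 a2 a3 a4 b35 a6
Rows 1 and 2 agree on P3; apply P3→P1, P5 and equate their P1, P5 entries.
Rows 1 and 3 agree on P3; apply P3→P1, P5 and equate their P1, P5 entries.
Rows 1 and 2 agree on P1; apply P1→P3, P4 and equate their P3, P4 entries.
Row 1 is now all distinguished symbols — the join is lossless.

Yes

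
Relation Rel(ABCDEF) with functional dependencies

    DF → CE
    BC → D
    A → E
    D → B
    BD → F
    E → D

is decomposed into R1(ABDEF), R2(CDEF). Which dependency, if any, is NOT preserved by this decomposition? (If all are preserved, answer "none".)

BC → D

Check BC → D: no single fragment contains all of {BCD}, and the restricted closure of {BC} across the fragments never reaches {D}.
DF → CE is preserved.
A → E is preserved.
D → B is preserved.
BD → F is preserved.
E → D is preserved.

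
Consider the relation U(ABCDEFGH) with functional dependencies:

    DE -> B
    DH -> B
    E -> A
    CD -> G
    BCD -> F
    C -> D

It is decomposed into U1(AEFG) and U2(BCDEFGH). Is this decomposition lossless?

Common attributes: U1 ∩ U2 = {EFG}.
Closure of {EFG}: E → A applies, adding A. So (EFG)⁺ = {AEFG}.
This closure contains every attribute of U1, so U1 ∩ U2 → U1. The join is lossless.

Yes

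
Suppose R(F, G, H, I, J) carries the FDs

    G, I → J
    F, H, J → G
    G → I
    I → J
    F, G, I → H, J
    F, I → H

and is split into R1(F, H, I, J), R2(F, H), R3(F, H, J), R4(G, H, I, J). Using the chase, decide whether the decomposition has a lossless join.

Chase test. Columns are F, G, H, I, J; row i has aⱼ where attribute j ∈ Ri, else bᵢⱼ.
Initial tableau (one row per fragment):
  row 1: a1 b12 a3 a4 a5
  row 2: a1 b22 a3 b24 b25
  row 3: a1 b32 a3 b34 a5
  row 4: b41 a2 a3 a4 a5
Rows 1 and 3 agree on F, H, J; apply F, H, J→G and equate their G entries.
Rows 1 and 3 agree on G; apply G→I and equate their I entries.
No row becomes fully distinguished — the join is lossy.

No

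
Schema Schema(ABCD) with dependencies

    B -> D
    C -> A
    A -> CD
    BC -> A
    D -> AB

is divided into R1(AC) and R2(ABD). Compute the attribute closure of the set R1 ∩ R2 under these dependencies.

R1 ∩ R2 = {A}.
A → CD applies, adding CD
D → AB applies, adding B
Closure: {ABCD}.

ABCD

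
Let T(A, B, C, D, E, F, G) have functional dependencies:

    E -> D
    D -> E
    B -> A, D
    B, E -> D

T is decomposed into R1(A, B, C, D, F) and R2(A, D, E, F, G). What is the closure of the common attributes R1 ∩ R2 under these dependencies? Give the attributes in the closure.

A, D, E, F

R1 ∩ R2 = {A, D, F}.
D → E applies, adding E
Closure: {A, D, E, F}.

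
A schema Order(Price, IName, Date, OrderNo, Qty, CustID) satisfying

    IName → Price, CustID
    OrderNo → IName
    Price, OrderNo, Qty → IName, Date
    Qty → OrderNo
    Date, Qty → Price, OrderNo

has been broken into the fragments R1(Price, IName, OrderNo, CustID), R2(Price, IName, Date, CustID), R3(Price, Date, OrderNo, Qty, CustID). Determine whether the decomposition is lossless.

Chase test. Columns are Price, IName, Date, OrderNo, Qty, CustID; row i has aⱼ where attribute j ∈ Ri, else bᵢⱼ.
Initial tableau (one row per fragment):
  row 1: a1 a2 b13 a4 b15 a6
  row 2: a1 a2 a3 b24 b25 a6
  row 3: a1 b32 a3 a4 a5 a6
Rows 1 and 3 agree on OrderNo; apply OrderNo→IName and equate their IName entries.
Row 3 is now all distinguished symbols — the join is lossless.

Yes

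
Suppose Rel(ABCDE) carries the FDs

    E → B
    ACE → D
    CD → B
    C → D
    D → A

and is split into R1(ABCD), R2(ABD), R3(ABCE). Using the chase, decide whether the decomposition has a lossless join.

Chase test. Columns are ABCDE; row i has aⱼ where attribute j ∈ Ri, else bᵢⱼ.
Initial tableau (one row per fragment):
  row 1: a1 a2 a3 a4 b15
  row 2: a1 a2 b23 a4 b25
  row 3: a1 a2 a3 b34 a5
Rows 1 and 3 agree on C; apply C→D and equate their D entries.
Row 3 is now all distinguished symbols — the join is lossless.

Yes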